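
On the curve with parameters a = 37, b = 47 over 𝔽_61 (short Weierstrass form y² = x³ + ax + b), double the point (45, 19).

(37, 6)

tangent at (45, 19): λ = (3·45² + 37)/(2·19) ≡ 12/38. 38⁻¹ ≡ 53 (mod 61) since 38·53 = 2014 ≡ 1, so λ ≡ 12·53 ≡ 26.
  x = λ² - 45 - 45 = 676 - 90 ≡ 37; y = λ·(45 - 37) - 19 ≡ 6. → (37, 6)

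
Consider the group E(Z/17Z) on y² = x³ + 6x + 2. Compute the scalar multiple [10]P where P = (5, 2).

(13, 4)

Double-and-add on 10 = (1010)₂. Start with P = (5, 2) for the leading 1-bit.
double: tangent at (5, 2): λ = (3·5² + 6)/(2·2) ≡ 13/4. 4⁻¹ ≡ 13 (mod 17), so λ ≡ 13·13 ≡ 16.
  x = λ² - 5 - 5 = 256 - 10 ≡ 8; y = λ·(5 - 8) - 2 ≡ 1. → (8, 1)
double: tangent at (8, 1): λ = (3·8² + 6)/(2·1) ≡ 11/2. 2⁻¹ ≡ 9 (mod 17), so λ ≡ 11·9 ≡ 14.
  x = λ² - 8 - 8 = 196 - 16 ≡ 10; y = λ·(8 - 10) - 1 ≡ 5. → (10, 5)
add P: (10, 5) + (5, 2). λ = (2 - 5)/(5 - 10) ≡ 14/12 mod 17. 12⁻¹ ≡ 10 (mod 17), so λ ≡ 4.
  x = λ² - 10 - 5 = 16 - 15 ≡ 1; y = λ·(10 - 1) - 5 ≡ 14. → (1, 14)
double: tangent at (1, 14): λ = (3·1² + 6)/(2·14) ≡ 9/11. 11⁻¹ ≡ 14 (mod 17), so λ ≡ 9·14 ≡ 7.
  x = λ² - 1 - 1 = 49 - 2 ≡ 13; y = λ·(1 - 13) - 14 ≡ 4. → (13, 4)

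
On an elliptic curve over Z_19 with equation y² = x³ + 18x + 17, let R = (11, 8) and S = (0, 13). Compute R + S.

(11, 8) + (0, 13). λ = (13 - 8)/(0 - 11) ≡ 5/8 mod 19. 8⁻¹ ≡ 12 (mod 19) since 8·12 = 96 ≡ 1, so λ ≡ 3.
  x = λ² - 11 - 0 = 9 - 11 ≡ 17; y = λ·(11 - 17) - 8 ≡ 12. → (17, 12)

(17, 12)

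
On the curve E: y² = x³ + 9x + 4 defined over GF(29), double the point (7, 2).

(28, 20)

tangent at (7, 2): λ = (3·7² + 9)/(2·2) ≡ 11/4. 4⁻¹ ≡ 22 (mod 29) since 4·22 = 88 ≡ 1, so λ ≡ 11·22 ≡ 10.
  x = λ² - 7 - 7 = 100 - 14 ≡ 28; y = λ·(7 - 28) - 2 ≡ 20. → (28, 20)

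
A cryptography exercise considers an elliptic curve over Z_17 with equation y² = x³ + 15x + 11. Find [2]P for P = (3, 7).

(3, 10)

tangent at (3, 7): λ = (3·3² + 15)/(2·7) ≡ 8/14. 14⁻¹ ≡ 11 (mod 17), so λ ≡ 8·11 ≡ 3.
  x = λ² - 3 - 3 = 9 - 6 ≡ 3; y = λ·(3 - 3) - 7 ≡ 10. → (3, 10)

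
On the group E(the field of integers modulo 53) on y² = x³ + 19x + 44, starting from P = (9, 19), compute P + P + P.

(41, 46)

Repeated addition: build up to 3P.
2P: tangent at (9, 19): λ = (3·9² + 19)/(2·19) ≡ 50/38. 38⁻¹ ≡ 7 (mod 53), so λ ≡ 50·7 ≡ 32.
  x = λ² - 9 - 9 = 1024 - 18 ≡ 52; y = λ·(9 - 52) - 19 ≡ 36. → (52, 36)
3P: (52, 36) + (9, 19). λ = (19 - 36)/(9 - 52) ≡ 36/10 mod 53. 10⁻¹ ≡ 16 (mod 53), so λ ≡ 46.
  x = λ² - 52 - 9 = 2116 - 61 ≡ 41; y = λ·(52 - 41) - 36 ≡ 46. → (41, 46)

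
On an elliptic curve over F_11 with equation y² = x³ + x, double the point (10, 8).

tangent at (10, 8): λ = (3·10² + 1)/(2·8) ≡ 4/5. 5⁻¹ ≡ 9 (mod 11), so λ ≡ 4·9 ≡ 3.
  x = λ² - 10 - 10 = 9 - 20 ≡ 0; y = λ·(10 - 0) - 8 ≡ 0. → (0, 0)

(0, 0)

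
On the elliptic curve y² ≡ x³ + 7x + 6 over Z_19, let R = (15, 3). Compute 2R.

(6, 13)

tangent at (15, 3): λ = (3·15² + 7)/(2·3) ≡ 17/6. 6⁻¹ ≡ 16 (mod 19) since 6·16 = 96 ≡ 1, so λ ≡ 17·16 ≡ 6.
  x = λ² - 15 - 15 = 36 - 30 ≡ 6; y = λ·(15 - 6) - 3 ≡ 13. → (6, 13)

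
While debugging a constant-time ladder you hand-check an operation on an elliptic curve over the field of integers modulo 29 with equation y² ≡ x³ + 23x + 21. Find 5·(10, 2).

Write P = (10, 2).
Double-and-add on 5 = (101)₂. Start with P = (10, 2) for the leading 1-bit.
double: tangent at (10, 2): λ = (3·10² + 23)/(2·2) ≡ 4/4. 4⁻¹ ≡ 22 (mod 29), so λ ≡ 4·22 ≡ 1.
  x = λ² - 10 - 10 = 1 - 20 ≡ 10; y = λ·(10 - 10) - 2 ≡ 27. → (10, 27)
double: tangent at (10, 27): λ = (3·10² + 23)/(2·27) ≡ 4/25. 25⁻¹ ≡ 7 (mod 29) since 25·7 = 175 ≡ 1, so λ ≡ 4·7 ≡ 28.
  x = λ² - 10 - 10 = 784 - 20 ≡ 10; y = λ·(10 - 10) - 27 ≡ 2. → (10, 2)
add P: tangent at (10, 2): λ = (3·10² + 23)/(2·2) ≡ 4/4. 4⁻¹ ≡ 22 (mod 29), so λ ≡ 4·22 ≡ 1.
  x = λ² - 10 - 10 = 1 - 20 ≡ 10; y = λ·(10 - 10) - 2 ≡ 27. → (10, 27)

(10, 27)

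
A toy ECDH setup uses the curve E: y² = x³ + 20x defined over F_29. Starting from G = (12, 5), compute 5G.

(26, 0)

Double-and-add on 5 = (101)₂. Start with G = (12, 5) for the leading 1-bit.
double: tangent at (12, 5): λ = (3·12² + 20)/(2·5) ≡ 17/10. 10⁻¹ ≡ 3 (mod 29), so λ ≡ 17·3 ≡ 22.
  x = λ² - 12 - 12 = 484 - 24 ≡ 25; y = λ·(12 - 25) - 5 ≡ 28. → (25, 28)
double: tangent at (25, 28): λ = (3·25² + 20)/(2·28) ≡ 10/27. 27⁻¹ ≡ 14 (mod 29), so λ ≡ 10·14 ≡ 24.
  x = λ² - 25 - 25 = 576 - 50 ≡ 4; y = λ·(25 - 4) - 28 ≡ 12. → (4, 12)
add G: (4, 12) + (12, 5). λ = (5 - 12)/(12 - 4) ≡ 22/8 mod 29. 8⁻¹ ≡ 11 (mod 29), so λ ≡ 10.
  x = λ² - 4 - 12 = 100 - 16 ≡ 26; y = λ·(4 - 26) - 12 ≡ 0. → (26, 0)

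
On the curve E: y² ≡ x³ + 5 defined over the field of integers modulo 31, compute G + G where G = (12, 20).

(17, 19)

tangent at (12, 20): λ = (3·12² + 0)/(2·20) ≡ 29/9. 9⁻¹ ≡ 7 (mod 31), so λ ≡ 29·7 ≡ 17.
  x = λ² - 12 - 12 = 289 - 24 ≡ 17; y = λ·(12 - 17) - 20 ≡ 19. → (17, 19)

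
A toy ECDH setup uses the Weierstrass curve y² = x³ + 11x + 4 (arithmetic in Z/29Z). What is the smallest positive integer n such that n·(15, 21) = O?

10

2P: tangent at (15, 21): λ = (3·15² + 11)/(2·21) ≡ 19/13. 13⁻¹ ≡ 9 (mod 29), so λ ≡ 19·9 ≡ 26.
  x = λ² - 15 - 15 = 676 - 30 ≡ 8; y = λ·(15 - 8) - 21 ≡ 16. → (8, 16)
3P: (8, 16) + (15, 21). λ = (21 - 16)/(15 - 8) ≡ 5/7 mod 29. 7⁻¹ ≡ 25 (mod 29), so λ ≡ 9.
  x = λ² - 8 - 15 = 81 - 23 ≡ 0; y = λ·(8 - 0) - 16 ≡ 27. → (0, 27)
4P: (0, 27) + (15, 21). λ = (21 - 27)/(15 - 0) ≡ 23/15 mod 29. 15⁻¹ ≡ 2 (mod 29), so λ ≡ 17.
  x = λ² - 0 - 15 = 289 - 15 ≡ 13; y = λ·(0 - 13) - 27 ≡ 13. → (13, 13)
5P: (13, 13) + (15, 21). λ = (21 - 13)/(15 - 13) ≡ 8/2 mod 29. 2⁻¹ ≡ 15 (mod 29) since 2·15 = 30 ≡ 1, so λ ≡ 4.
  x = λ² - 13 - 15 = 16 - 28 ≡ 17; y = λ·(13 - 17) - 13 ≡ 0. → (17, 0)
6P: (17, 0) + (15, 21). λ = (21 - 0)/(15 - 17) ≡ 21/27 mod 29. 27⁻¹ ≡ 14 (mod 29), so λ ≡ 4.
  x = λ² - 17 - 15 = 16 - 32 ≡ 13; y = λ·(17 - 13) - 0 ≡ 16. → (13, 16)
7P: (13, 16) + (15, 21). λ = (21 - 16)/(15 - 13) ≡ 5/2 mod 29. 2⁻¹ ≡ 15 (mod 29), so λ ≡ 17.
  x = λ² - 13 - 15 = 289 - 28 ≡ 0; y = λ·(13 - 0) - 16 ≡ 2. → (0, 2)
8P: (0, 2) + (15, 21). λ = (21 - 2)/(15 - 0) ≡ 19/15 mod 29. 15⁻¹ ≡ 2 (mod 29), so λ ≡ 9.
  x = λ² - 0 - 15 = 81 - 15 ≡ 8; y = λ·(0 - 8) - 2 ≡ 13. → (8, 13)
9P: (8, 13) + (15, 21). λ = (21 - 13)/(15 - 8) ≡ 8/7 mod 29. 7⁻¹ ≡ 25 (mod 29) since 7·25 = 175 ≡ 1, so λ ≡ 26.
  x = λ² - 8 - 15 = 676 - 23 ≡ 15; y = λ·(8 - 15) - 13 ≡ 8. → (15, 8)
10P: (15, 8) + (15, 21): same x and y₁ ≡ -y₂, so the sum is O.
10P = O, so the order is 10.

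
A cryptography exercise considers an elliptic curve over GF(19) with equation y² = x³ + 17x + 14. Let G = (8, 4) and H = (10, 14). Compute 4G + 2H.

First 4G:
Double-and-add on 4 = (100)₂. Start with G = (8, 4) for the leading 1-bit.
double: tangent at (8, 4): λ = (3·8² + 17)/(2·4) ≡ 0/8. 8⁻¹ ≡ 12 (mod 19), so λ ≡ 0·12 ≡ 0.
  x = λ² - 8 - 8 = 0 - 16 ≡ 3; y = λ·(8 - 3) - 4 ≡ 15. → (3, 15)
double: tangent at (3, 15): λ = (3·3² + 17)/(2·15) ≡ 6/11. 11⁻¹ ≡ 7 (mod 19) since 11·7 = 77 ≡ 1, so λ ≡ 6·7 ≡ 4.
  x = λ² - 3 - 3 = 16 - 6 ≡ 10; y = λ·(3 - 10) - 15 ≡ 14. → (10, 14)
4G = (10, 14).
Next 2H:
Repeated addition: build up to 2H.
2H: tangent at (10, 14): λ = (3·10² + 17)/(2·14) ≡ 13/9. 9⁻¹ ≡ 17 (mod 19), so λ ≡ 13·17 ≡ 12.
  x = λ² - 10 - 10 = 144 - 20 ≡ 10; y = λ·(10 - 10) - 14 ≡ 5. → (10, 5)
2H = (10, 5).
Finally 4G + 2H:
(10, 14) + (10, 5): same x and y₁ ≡ -y₂, so the sum is O.

O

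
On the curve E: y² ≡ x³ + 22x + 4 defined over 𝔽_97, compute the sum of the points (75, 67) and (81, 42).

(75, 67) + (81, 42). λ = (42 - 67)/(81 - 75) ≡ 72/6 mod 97. 6⁻¹ ≡ 81 (mod 97), so λ ≡ 12.
  x = λ² - 75 - 81 = 144 - 156 ≡ 85; y = λ·(75 - 85) - 67 ≡ 7. → (85, 7)

(85, 7)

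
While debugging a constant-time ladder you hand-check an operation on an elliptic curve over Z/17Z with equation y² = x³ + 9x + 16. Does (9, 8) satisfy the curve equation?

no

y² = 8² ≡ 13; x³ + 9x + 16 = 826 ≡ 10 (mod 17). 13 ≠ 10.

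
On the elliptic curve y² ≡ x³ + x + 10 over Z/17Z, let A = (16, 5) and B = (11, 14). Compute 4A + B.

First 4A:
Repeated addition: build up to 4A.
2A: tangent at (16, 5): λ = (3·16² + 1)/(2·5) ≡ 4/10. 10⁻¹ ≡ 12 (mod 17) since 10·12 = 120 ≡ 1, so λ ≡ 4·12 ≡ 14.
  x = λ² - 16 - 16 = 196 - 32 ≡ 11; y = λ·(16 - 11) - 5 ≡ 14. → (11, 14)
3A: (11, 14) + (16, 5). λ = (5 - 14)/(16 - 11) ≡ 8/5 mod 17. 5⁻¹ ≡ 7 (mod 17), so λ ≡ 5.
  x = λ² - 11 - 16 = 25 - 27 ≡ 15; y = λ·(11 - 15) - 14 ≡ 0. → (15, 0)
4A: (15, 0) + (16, 5). λ = (5 - 0)/(16 - 15) ≡ 5/1 mod 17. 1⁻¹ ≡ 1 (mod 17), so λ ≡ 5.
  x = λ² - 15 - 16 = 25 - 31 ≡ 11; y = λ·(15 - 11) - 0 ≡ 3. → (11, 3)
4A = (11, 3).
Finally 4A + B:
(11, 3) + (11, 14): same x and y₁ ≡ -y₂, so the sum is O.

O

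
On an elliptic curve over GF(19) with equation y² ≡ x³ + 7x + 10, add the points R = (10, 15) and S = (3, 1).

(10, 4)

(10, 15) + (3, 1). λ = (1 - 15)/(3 - 10) ≡ 5/12 mod 19. 12⁻¹ ≡ 8 (mod 19) since 12·8 = 96 ≡ 1, so λ ≡ 2.
  x = λ² - 10 - 3 = 4 - 13 ≡ 10; y = λ·(10 - 10) - 15 ≡ 4. → (10, 4)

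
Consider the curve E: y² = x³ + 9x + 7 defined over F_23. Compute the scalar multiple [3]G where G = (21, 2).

(8, 4)

Repeated addition: build up to 3G.
2G: tangent at (21, 2): λ = (3·21² + 9)/(2·2) ≡ 21/4. 4⁻¹ ≡ 6 (mod 23) since 4·6 = 24 ≡ 1, so λ ≡ 21·6 ≡ 11.
  x = λ² - 21 - 21 = 121 - 42 ≡ 10; y = λ·(21 - 10) - 2 ≡ 4. → (10, 4)
3G: (10, 4) + (21, 2). λ = (2 - 4)/(21 - 10) ≡ 21/11 mod 23. 11⁻¹ ≡ 21 (mod 23), so λ ≡ 4.
  x = λ² - 10 - 21 = 16 - 31 ≡ 8; y = λ·(10 - 8) - 4 ≡ 4. → (8, 4)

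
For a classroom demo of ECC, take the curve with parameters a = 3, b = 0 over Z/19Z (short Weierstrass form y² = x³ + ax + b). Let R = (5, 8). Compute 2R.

tangent at (5, 8): λ = (3·5² + 3)/(2·8) ≡ 2/16. 16⁻¹ ≡ 6 (mod 19), so λ ≡ 2·6 ≡ 12.
  x = λ² - 5 - 5 = 144 - 10 ≡ 1; y = λ·(5 - 1) - 8 ≡ 2. → (1, 2)

(1, 2)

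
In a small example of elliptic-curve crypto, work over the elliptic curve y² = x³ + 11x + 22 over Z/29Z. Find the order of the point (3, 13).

2P: tangent at (3, 13): λ = (3·3² + 11)/(2·13) ≡ 9/26. 26⁻¹ ≡ 19 (mod 29), so λ ≡ 9·19 ≡ 26.
  x = λ² - 3 - 3 = 676 - 6 ≡ 3; y = λ·(3 - 3) - 13 ≡ 16. → (3, 16)
3P: (3, 16) + (3, 13): same x and y₁ ≡ -y₂, so the sum is O.
3P = O, so the order is 3.

3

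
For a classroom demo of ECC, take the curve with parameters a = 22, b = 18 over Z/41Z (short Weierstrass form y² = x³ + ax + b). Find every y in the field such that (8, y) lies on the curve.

x³ + 22x + 18 = 706 ≡ 9 (mod 41).
Square roots of 9 mod 41: 3 and 38 (since 3² = 9 ≡ 9).

3, 38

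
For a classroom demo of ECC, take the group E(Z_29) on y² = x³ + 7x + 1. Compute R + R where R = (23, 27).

tangent at (23, 27): λ = (3·23² + 7)/(2·27) ≡ 28/25. 25⁻¹ ≡ 7 (mod 29), so λ ≡ 28·7 ≡ 22.
  x = λ² - 23 - 23 = 484 - 46 ≡ 3; y = λ·(23 - 3) - 27 ≡ 7. → (3, 7)

(3, 7)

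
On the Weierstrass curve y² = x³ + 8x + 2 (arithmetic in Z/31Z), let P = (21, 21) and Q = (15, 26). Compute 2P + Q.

First 2P:
Repeated addition: build up to 2P.
2P: tangent at (21, 21): λ = (3·21² + 8)/(2·21) ≡ 29/11. 11⁻¹ ≡ 17 (mod 31) since 11·17 = 187 ≡ 1, so λ ≡ 29·17 ≡ 28.
  x = λ² - 21 - 21 = 784 - 42 ≡ 29; y = λ·(21 - 29) - 21 ≡ 3. → (29, 3)
2P = (29, 3).
Finally 2P + Q:
(29, 3) + (15, 26). λ = (26 - 3)/(15 - 29) ≡ 23/17 mod 31. 17⁻¹ ≡ 11 (mod 31), so λ ≡ 5.
  x = λ² - 29 - 15 = 25 - 44 ≡ 12; y = λ·(29 - 12) - 3 ≡ 20. → (12, 20)

(12, 20)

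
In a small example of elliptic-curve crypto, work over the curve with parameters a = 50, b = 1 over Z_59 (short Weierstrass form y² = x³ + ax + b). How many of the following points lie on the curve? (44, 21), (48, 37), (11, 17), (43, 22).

(44, 21): 21² ≡ 28, rhs ≡ 6 → off.
(48, 37): 37² ≡ 12, rhs ≡ 8 → off.
(11, 17): 17² ≡ 53, rhs ≡ 53 → on.
(43, 22): 22² ≡ 12, rhs ≡ 2 → off.

1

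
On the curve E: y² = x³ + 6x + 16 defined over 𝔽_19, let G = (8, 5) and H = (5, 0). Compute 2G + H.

First 2G:
Repeated addition: build up to 2G.
2G: tangent at (8, 5): λ = (3·8² + 6)/(2·5) ≡ 8/10. 10⁻¹ ≡ 2 (mod 19) since 10·2 = 20 ≡ 1, so λ ≡ 8·2 ≡ 16.
  x = λ² - 8 - 8 = 256 - 16 ≡ 12; y = λ·(8 - 12) - 5 ≡ 7. → (12, 7)
2G = (12, 7).
Finally 2G + H:
(12, 7) + (5, 0). λ = (0 - 7)/(5 - 12) ≡ 12/12 mod 19. 12⁻¹ ≡ 8 (mod 19), so λ ≡ 1.
  x = λ² - 12 - 5 = 1 - 17 ≡ 3; y = λ·(12 - 3) - 7 ≡ 2. → (3, 2)

(3, 2)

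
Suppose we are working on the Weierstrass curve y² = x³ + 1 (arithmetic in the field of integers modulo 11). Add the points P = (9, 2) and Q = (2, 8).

(5, 4)

(9, 2) + (2, 8). λ = (8 - 2)/(2 - 9) ≡ 6/4 mod 11. 4⁻¹ ≡ 3 (mod 11) since 4·3 = 12 ≡ 1, so λ ≡ 7.
  x = λ² - 9 - 2 = 49 - 11 ≡ 5; y = λ·(9 - 5) - 2 ≡ 4. → (5, 4)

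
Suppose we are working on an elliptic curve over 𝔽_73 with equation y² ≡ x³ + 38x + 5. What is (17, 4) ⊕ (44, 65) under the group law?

(14, 19)

(17, 4) + (44, 65). λ = (65 - 4)/(44 - 17) ≡ 61/27 mod 73. 27⁻¹ ≡ 46 (mod 73) since 27·46 = 1242 ≡ 1, so λ ≡ 32.
  x = λ² - 17 - 44 = 1024 - 61 ≡ 14; y = λ·(17 - 14) - 4 ≡ 19. → (14, 19)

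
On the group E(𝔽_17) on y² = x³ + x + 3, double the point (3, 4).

tangent at (3, 4): λ = (3·3² + 1)/(2·4) ≡ 11/8. 8⁻¹ ≡ 15 (mod 17) since 8·15 = 120 ≡ 1, so λ ≡ 11·15 ≡ 12.
  x = λ² - 3 - 3 = 144 - 6 ≡ 2; y = λ·(3 - 2) - 4 ≡ 8. → (2, 8)

(2, 8)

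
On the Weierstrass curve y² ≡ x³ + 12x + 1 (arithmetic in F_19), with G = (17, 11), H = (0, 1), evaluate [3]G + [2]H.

(8, 18)

First 3G:
Repeated addition: build up to 3G.
2G: tangent at (17, 11): λ = (3·17² + 12)/(2·11) ≡ 5/3. 3⁻¹ ≡ 13 (mod 19) since 3·13 = 39 ≡ 1, so λ ≡ 5·13 ≡ 8.
  x = λ² - 17 - 17 = 64 - 34 ≡ 11; y = λ·(17 - 11) - 11 ≡ 18. → (11, 18)
3G: (11, 18) + (17, 11). λ = (11 - 18)/(17 - 11) ≡ 12/6 mod 19. 6⁻¹ ≡ 16 (mod 19) since 6·16 = 96 ≡ 1, so λ ≡ 2.
  x = λ² - 11 - 17 = 4 - 28 ≡ 14; y = λ·(11 - 14) - 18 ≡ 14. → (14, 14)
3G = (14, 14).
Next 2H:
Repeated addition: build up to 2H.
2H: tangent at (0, 1): λ = (3·0² + 12)/(2·1) ≡ 12/2. 2⁻¹ ≡ 10 (mod 19), so λ ≡ 12·10 ≡ 6.
  x = λ² - 0 - 0 = 36 - 0 ≡ 17; y = λ·(0 - 17) - 1 ≡ 11. → (17, 11)
2H = (17, 11).
Finally 3G + 2H:
(14, 14) + (17, 11). λ = (11 - 14)/(17 - 14) ≡ 16/3 mod 19. 3⁻¹ ≡ 13 (mod 19), so λ ≡ 18.
  x = λ² - 14 - 17 = 324 - 31 ≡ 8; y = λ·(14 - 8) - 14 ≡ 18. → (8, 18)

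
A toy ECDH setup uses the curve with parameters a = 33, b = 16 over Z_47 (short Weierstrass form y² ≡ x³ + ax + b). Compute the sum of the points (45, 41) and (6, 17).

(45, 41) + (6, 17). λ = (17 - 41)/(6 - 45) ≡ 23/8 mod 47. 8⁻¹ ≡ 6 (mod 47) since 8·6 = 48 ≡ 1, so λ ≡ 44.
  x = λ² - 45 - 6 = 1936 - 51 ≡ 5; y = λ·(45 - 5) - 41 ≡ 27. → (5, 27)

(5, 27)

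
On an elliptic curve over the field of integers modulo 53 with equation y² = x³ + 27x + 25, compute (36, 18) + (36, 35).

The two points share x = 36 and their y-coordinates satisfy 18 + 35 ≡ 0 (mod 53), so they are inverses. Their sum is O.

O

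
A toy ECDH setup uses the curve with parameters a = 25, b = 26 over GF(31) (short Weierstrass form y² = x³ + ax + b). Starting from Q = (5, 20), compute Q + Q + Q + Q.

Repeated addition: build up to 4Q.
2Q: tangent at (5, 20): λ = (3·5² + 25)/(2·20) ≡ 7/9. 9⁻¹ ≡ 7 (mod 31) since 9·7 = 63 ≡ 1, so λ ≡ 7·7 ≡ 18.
  x = λ² - 5 - 5 = 324 - 10 ≡ 4; y = λ·(5 - 4) - 20 ≡ 29. → (4, 29)
3Q: (4, 29) + (5, 20). λ = (20 - 29)/(5 - 4) ≡ 22/1 mod 31. 1⁻¹ ≡ 1 (mod 31), so λ ≡ 22.
  x = λ² - 4 - 5 = 484 - 9 ≡ 10; y = λ·(4 - 10) - 29 ≡ 25. → (10, 25)
4Q: (10, 25) + (5, 20). λ = (20 - 25)/(5 - 10) ≡ 26/26 mod 31. 26⁻¹ ≡ 6 (mod 31), so λ ≡ 1.
  x = λ² - 10 - 5 = 1 - 15 ≡ 17; y = λ·(10 - 17) - 25 ≡ 30. → (17, 30)

(17, 30)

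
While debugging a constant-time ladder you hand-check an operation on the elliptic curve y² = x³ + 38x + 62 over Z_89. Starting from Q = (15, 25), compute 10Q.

(35, 52)

Double-and-add on 10 = (1010)₂. Start with Q = (15, 25) for the leading 1-bit.
double: tangent at (15, 25): λ = (3·15² + 38)/(2·25) ≡ 1/50. 50⁻¹ ≡ 73 (mod 89) since 50·73 = 3650 ≡ 1, so λ ≡ 1·73 ≡ 73.
  x = λ² - 15 - 15 = 5329 - 30 ≡ 48; y = λ·(15 - 48) - 25 ≡ 58. → (48, 58)
double: tangent at (48, 58): λ = (3·48² + 38)/(2·58) ≡ 8/27. 27⁻¹ ≡ 33 (mod 89) since 27·33 = 891 ≡ 1, so λ ≡ 8·33 ≡ 86.
  x = λ² - 48 - 48 = 7396 - 96 ≡ 2; y = λ·(48 - 2) - 58 ≡ 71. → (2, 71)
add Q: (2, 71) + (15, 25). λ = (25 - 71)/(15 - 2) ≡ 43/13 mod 89. 13⁻¹ ≡ 48 (mod 89) since 13·48 = 624 ≡ 1, so λ ≡ 17.
  x = λ² - 2 - 15 = 289 - 17 ≡ 5; y = λ·(2 - 5) - 71 ≡ 56. → (5, 56)
double: tangent at (5, 56): λ = (3·5² + 38)/(2·56) ≡ 24/23. 23⁻¹ ≡ 31 (mod 89) since 23·31 = 713 ≡ 1, so λ ≡ 24·31 ≡ 32.
  x = λ² - 5 - 5 = 1024 - 10 ≡ 35; y = λ·(5 - 35) - 56 ≡ 52. → (35, 52)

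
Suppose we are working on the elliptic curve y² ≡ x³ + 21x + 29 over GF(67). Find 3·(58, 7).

Write Q = (58, 7).
Repeated addition: build up to 3Q.
2Q: tangent at (58, 7): λ = (3·58² + 21)/(2·7) ≡ 63/14. 14⁻¹ ≡ 24 (mod 67), so λ ≡ 63·24 ≡ 38.
  x = λ² - 58 - 58 = 1444 - 116 ≡ 55; y = λ·(58 - 55) - 7 ≡ 40. → (55, 40)
3Q: (55, 40) + (58, 7). λ = (7 - 40)/(58 - 55) ≡ 34/3 mod 67. 3⁻¹ ≡ 45 (mod 67) since 3·45 = 135 ≡ 1, so λ ≡ 56.
  x = λ² - 55 - 58 = 3136 - 113 ≡ 8; y = λ·(55 - 8) - 40 ≡ 46. → (8, 46)

(8, 46)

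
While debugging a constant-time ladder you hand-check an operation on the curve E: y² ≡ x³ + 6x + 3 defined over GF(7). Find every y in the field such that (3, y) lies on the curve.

x³ + 6x + 3 = 48 ≡ 6 (mod 7).
6 is a non-residue mod 7; no y exists.

none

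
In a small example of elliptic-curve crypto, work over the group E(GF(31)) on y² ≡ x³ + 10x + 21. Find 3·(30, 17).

(30, 14)

Write Q = (30, 17).
Repeated addition: build up to 3Q.
2Q: tangent at (30, 17): λ = (3·30² + 10)/(2·17) ≡ 13/3. 3⁻¹ ≡ 21 (mod 31) since 3·21 = 63 ≡ 1, so λ ≡ 13·21 ≡ 25.
  x = λ² - 30 - 30 = 625 - 60 ≡ 7; y = λ·(30 - 7) - 17 ≡ 0. → (7, 0)
3Q: (7, 0) + (30, 17). λ = (17 - 0)/(30 - 7) ≡ 17/23 mod 31. 23⁻¹ ≡ 27 (mod 31), so λ ≡ 25.
  x = λ² - 7 - 30 = 625 - 37 ≡ 30; y = λ·(7 - 30) - 0 ≡ 14. → (30, 14)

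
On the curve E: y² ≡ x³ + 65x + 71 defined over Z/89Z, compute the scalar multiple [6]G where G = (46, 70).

(73, 39)

Double-and-add on 6 = (110)₂. Start with G = (46, 70) for the leading 1-bit.
double: tangent at (46, 70): λ = (3·46² + 65)/(2·70) ≡ 5/51. 51⁻¹ ≡ 7 (mod 89), so λ ≡ 5·7 ≡ 35.
  x = λ² - 46 - 46 = 1225 - 92 ≡ 65; y = λ·(46 - 65) - 70 ≡ 66. → (65, 66)
add G: (65, 66) + (46, 70). λ = (70 - 66)/(46 - 65) ≡ 4/70 mod 89. 70⁻¹ ≡ 14 (mod 89), so λ ≡ 56.
  x = λ² - 65 - 46 = 3136 - 111 ≡ 88; y = λ·(65 - 88) - 66 ≡ 70. → (88, 70)
double: tangent at (88, 70): λ = (3·88² + 65)/(2·70) ≡ 68/51. 51⁻¹ ≡ 7 (mod 89), so λ ≡ 68·7 ≡ 31.
  x = λ² - 88 - 88 = 961 - 176 ≡ 73; y = λ·(88 - 73) - 70 ≡ 39. → (73, 39)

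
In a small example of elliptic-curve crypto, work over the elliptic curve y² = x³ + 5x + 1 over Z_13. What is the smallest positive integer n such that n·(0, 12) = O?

2P: tangent at (0, 12): λ = (3·0² + 5)/(2·12) ≡ 5/11. 11⁻¹ ≡ 6 (mod 13) since 11·6 = 66 ≡ 1, so λ ≡ 5·6 ≡ 4.
  x = λ² - 0 - 0 = 16 - 0 ≡ 3; y = λ·(0 - 3) - 12 ≡ 2. → (3, 2)
3P: (3, 2) + (0, 12). λ = (12 - 2)/(0 - 3) ≡ 10/10 mod 13. 10⁻¹ ≡ 4 (mod 13) since 10·4 = 40 ≡ 1, so λ ≡ 1.
  x = λ² - 3 - 0 = 1 - 3 ≡ 11; y = λ·(3 - 11) - 2 ≡ 3. → (11, 3)
4P: (11, 3) + (0, 12). λ = (12 - 3)/(0 - 11) ≡ 9/2 mod 13. 2⁻¹ ≡ 7 (mod 13) since 2·7 = 14 ≡ 1, so λ ≡ 11.
  x = λ² - 11 - 0 = 121 - 11 ≡ 6; y = λ·(11 - 6) - 3 ≡ 0. → (6, 0)
5P: (6, 0) + (0, 12). λ = (12 - 0)/(0 - 6) ≡ 12/7 mod 13. 7⁻¹ ≡ 2 (mod 13), so λ ≡ 11.
  x = λ² - 6 - 0 = 121 - 6 ≡ 11; y = λ·(6 - 11) - 0 ≡ 10. → (11, 10)
6P: (11, 10) + (0, 12). λ = (12 - 10)/(0 - 11) ≡ 2/2 mod 13. 2⁻¹ ≡ 7 (mod 13), so λ ≡ 1.
  x = λ² - 11 - 0 = 1 - 11 ≡ 3; y = λ·(11 - 3) - 10 ≡ 11. → (3, 11)
7P: (3, 11) + (0, 12). λ = (12 - 11)/(0 - 3) ≡ 1/10 mod 13. 10⁻¹ ≡ 4 (mod 13), so λ ≡ 4.
  x = λ² - 3 - 0 = 16 - 3 ≡ 0; y = λ·(3 - 0) - 11 ≡ 1. → (0, 1)
8P: (0, 1) + (0, 12): same x and y₁ ≡ -y₂, so the sum is O.
8P = O, so the order is 8.

8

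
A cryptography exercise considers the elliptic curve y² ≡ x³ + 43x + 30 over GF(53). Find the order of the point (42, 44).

2P: tangent at (42, 44): λ = (3·42² + 43)/(2·44) ≡ 35/35. 35⁻¹ ≡ 50 (mod 53), so λ ≡ 35·50 ≡ 1.
  x = λ² - 42 - 42 = 1 - 84 ≡ 23; y = λ·(42 - 23) - 44 ≡ 28. → (23, 28)
3P: (23, 28) + (42, 44). λ = (44 - 28)/(42 - 23) ≡ 16/19 mod 53. 19⁻¹ ≡ 14 (mod 53) since 19·14 = 266 ≡ 1, so λ ≡ 12.
  x = λ² - 23 - 42 = 144 - 65 ≡ 26; y = λ·(23 - 26) - 28 ≡ 42. → (26, 42)
4P: (26, 42) + (42, 44). λ = (44 - 42)/(42 - 26) ≡ 2/16 mod 53. 16⁻¹ ≡ 10 (mod 53) since 16·10 = 160 ≡ 1, so λ ≡ 20.
  x = λ² - 26 - 42 = 400 - 68 ≡ 14; y = λ·(26 - 14) - 42 ≡ 39. → (14, 39)
5P: (14, 39) + (42, 44). λ = (44 - 39)/(42 - 14) ≡ 5/28 mod 53. 28⁻¹ ≡ 36 (mod 53), so λ ≡ 21.
  x = λ² - 14 - 42 = 441 - 56 ≡ 14; y = λ·(14 - 14) - 39 ≡ 14. → (14, 14)
6P: (14, 14) + (42, 44). λ = (44 - 14)/(42 - 14) ≡ 30/28 mod 53. 28⁻¹ ≡ 36 (mod 53), so λ ≡ 20.
  x = λ² - 14 - 42 = 400 - 56 ≡ 26; y = λ·(14 - 26) - 14 ≡ 11. → (26, 11)
7P: (26, 11) + (42, 44). λ = (44 - 11)/(42 - 26) ≡ 33/16 mod 53. 16⁻¹ ≡ 10 (mod 53) since 16·10 = 160 ≡ 1, so λ ≡ 12.
  x = λ² - 26 - 42 = 144 - 68 ≡ 23; y = λ·(26 - 23) - 11 ≡ 25. → (23, 25)
8P: (23, 25) + (42, 44). λ = (44 - 25)/(42 - 23) ≡ 19/19 mod 53. 19⁻¹ ≡ 14 (mod 53), so λ ≡ 1.
  x = λ² - 23 - 42 = 1 - 65 ≡ 42; y = λ·(23 - 42) - 25 ≡ 9. → (42, 9)
9P: (42, 9) + (42, 44): same x and y₁ ≡ -y₂, so the sum is ∞.
9P = ∞, so the order is 9.

9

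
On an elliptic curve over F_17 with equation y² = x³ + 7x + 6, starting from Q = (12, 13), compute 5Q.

(12, 4)

Repeated addition: build up to 5Q.
2Q: tangent at (12, 13): λ = (3·12² + 7)/(2·13) ≡ 14/9. 9⁻¹ ≡ 2 (mod 17), so λ ≡ 14·2 ≡ 11.
  x = λ² - 12 - 12 = 121 - 24 ≡ 12; y = λ·(12 - 12) - 13 ≡ 4. → (12, 4)
3Q: (12, 4) + (12, 13): same x and y₁ ≡ -y₂, so the sum is O.
4Q: O + (12, 13) = (12, 13) (identity).
5Q: tangent at (12, 13): λ = (3·12² + 7)/(2·13) ≡ 14/9. 9⁻¹ ≡ 2 (mod 17) since 9·2 = 18 ≡ 1, so λ ≡ 14·2 ≡ 11.
  x = λ² - 12 - 12 = 121 - 24 ≡ 12; y = λ·(12 - 12) - 13 ≡ 4. → (12, 4)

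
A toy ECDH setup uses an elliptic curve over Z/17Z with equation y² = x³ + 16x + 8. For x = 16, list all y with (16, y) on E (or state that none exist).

5, 12

x³ + 16x + 8 = 4360 ≡ 8 (mod 17).
Square roots of 8 mod 17: 5 and 12 (since 5² = 25 ≡ 8).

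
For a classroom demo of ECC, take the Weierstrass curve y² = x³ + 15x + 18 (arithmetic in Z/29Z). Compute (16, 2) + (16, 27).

The two points share x = 16 and their y-coordinates satisfy 2 + 27 ≡ 0 (mod 29), so they are inverses. Their sum is 𝒪.

O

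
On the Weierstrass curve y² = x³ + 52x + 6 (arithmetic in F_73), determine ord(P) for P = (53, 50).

2P: tangent at (53, 50): λ = (3·53² + 52)/(2·50) ≡ 11/27. 27⁻¹ ≡ 46 (mod 73), so λ ≡ 11·46 ≡ 68.
  x = λ² - 53 - 53 = 4624 - 106 ≡ 65; y = λ·(53 - 65) - 50 ≡ 10. → (65, 10)
3P: (65, 10) + (53, 50). λ = (50 - 10)/(53 - 65) ≡ 40/61 mod 73. 61⁻¹ ≡ 6 (mod 73), so λ ≡ 21.
  x = λ² - 65 - 53 = 441 - 118 ≡ 31; y = λ·(65 - 31) - 10 ≡ 47. → (31, 47)
4P: (31, 47) + (53, 50). λ = (50 - 47)/(53 - 31) ≡ 3/22 mod 73. 22⁻¹ ≡ 10 (mod 73), so λ ≡ 30.
  x = λ² - 31 - 53 = 900 - 84 ≡ 13; y = λ·(31 - 13) - 47 ≡ 55. → (13, 55)
5P: (13, 55) + (53, 50). λ = (50 - 55)/(53 - 13) ≡ 68/40 mod 73. 40⁻¹ ≡ 42 (mod 73) since 40·42 = 1680 ≡ 1, so λ ≡ 9.
  x = λ² - 13 - 53 = 81 - 66 ≡ 15; y = λ·(13 - 15) - 55 ≡ 0. → (15, 0)
6P: (15, 0) + (53, 50). λ = (50 - 0)/(53 - 15) ≡ 50/38 mod 73. 38⁻¹ ≡ 25 (mod 73) since 38·25 = 950 ≡ 1, so λ ≡ 9.
  x = λ² - 15 - 53 = 81 - 68 ≡ 13; y = λ·(15 - 13) - 0 ≡ 18. → (13, 18)
7P: (13, 18) + (53, 50). λ = (50 - 18)/(53 - 13) ≡ 32/40 mod 73. 40⁻¹ ≡ 42 (mod 73), so λ ≡ 30.
  x = λ² - 13 - 53 = 900 - 66 ≡ 31; y = λ·(13 - 31) - 18 ≡ 26. → (31, 26)
8P: (31, 26) + (53, 50). λ = (50 - 26)/(53 - 31) ≡ 24/22 mod 73. 22⁻¹ ≡ 10 (mod 73), so λ ≡ 21.
  x = λ² - 31 - 53 = 441 - 84 ≡ 65; y = λ·(31 - 65) - 26 ≡ 63. → (65, 63)
9P: (65, 63) + (53, 50). λ = (50 - 63)/(53 - 65) ≡ 60/61 mod 73. 61⁻¹ ≡ 6 (mod 73), so λ ≡ 68.
  x = λ² - 65 - 53 = 4624 - 118 ≡ 53; y = λ·(65 - 53) - 63 ≡ 23. → (53, 23)
10P: (53, 23) + (53, 50): same x and y₁ ≡ -y₂, so the sum is O.
10P = O, so the order is 10.

10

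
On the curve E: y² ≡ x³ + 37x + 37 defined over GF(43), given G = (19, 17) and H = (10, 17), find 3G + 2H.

(12, 4)

First 3G:
Repeated addition: build up to 3G.
2G: tangent at (19, 17): λ = (3·19² + 37)/(2·17) ≡ 2/34. 34⁻¹ ≡ 19 (mod 43) since 34·19 = 646 ≡ 1, so λ ≡ 2·19 ≡ 38.
  x = λ² - 19 - 19 = 1444 - 38 ≡ 30; y = λ·(19 - 30) - 17 ≡ 38. → (30, 38)
3G: (30, 38) + (19, 17). λ = (17 - 38)/(19 - 30) ≡ 22/32 mod 43. 32⁻¹ ≡ 39 (mod 43), so λ ≡ 41.
  x = λ² - 30 - 19 = 1681 - 49 ≡ 41; y = λ·(30 - 41) - 38 ≡ 27. → (41, 27)
3G = (41, 27).
Next 2H:
Repeated addition: build up to 2H.
2H: tangent at (10, 17): λ = (3·10² + 37)/(2·17) ≡ 36/34. 34⁻¹ ≡ 19 (mod 43), so λ ≡ 36·19 ≡ 39.
  x = λ² - 10 - 10 = 1521 - 20 ≡ 39; y = λ·(10 - 39) - 17 ≡ 13. → (39, 13)
2H = (39, 13).
Finally 3G + 2H:
(41, 27) + (39, 13). λ = (13 - 27)/(39 - 41) ≡ 29/41 mod 43. 41⁻¹ ≡ 21 (mod 43), so λ ≡ 7.
  x = λ² - 41 - 39 = 49 - 80 ≡ 12; y = λ·(41 - 12) - 27 ≡ 4. → (12, 4)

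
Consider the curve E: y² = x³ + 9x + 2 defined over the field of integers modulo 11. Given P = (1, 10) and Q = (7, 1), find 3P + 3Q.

(10, 5)

First 3P:
Repeated addition: build up to 3P.
2P: tangent at (1, 10): λ = (3·1² + 9)/(2·10) ≡ 1/9. 9⁻¹ ≡ 5 (mod 11), so λ ≡ 1·5 ≡ 5.
  x = λ² - 1 - 1 = 25 - 2 ≡ 1; y = λ·(1 - 1) - 10 ≡ 1. → (1, 1)
3P: (1, 1) + (1, 10): same x and y₁ ≡ -y₂, so the sum is 𝒪.
3P = 𝒪.
Next 3Q:
Repeated addition: build up to 3Q.
2Q: tangent at (7, 1): λ = (3·7² + 9)/(2·1) ≡ 2/2. 2⁻¹ ≡ 6 (mod 11), so λ ≡ 2·6 ≡ 1.
  x = λ² - 7 - 7 = 1 - 14 ≡ 9; y = λ·(7 - 9) - 1 ≡ 8. → (9, 8)
3Q: (9, 8) + (7, 1). λ = (1 - 8)/(7 - 9) ≡ 4/9 mod 11. 9⁻¹ ≡ 5 (mod 11) since 9·5 = 45 ≡ 1, so λ ≡ 9.
  x = λ² - 9 - 7 = 81 - 16 ≡ 10; y = λ·(9 - 10) - 8 ≡ 5. → (10, 5)
3Q = (10, 5).
Finally 3P + 3Q:
𝒪 + (10, 5) = (10, 5) (identity).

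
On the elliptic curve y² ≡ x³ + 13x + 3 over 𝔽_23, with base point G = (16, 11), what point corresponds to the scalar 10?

Double-and-add on 10 = (1010)₂. Start with G = (16, 11) for the leading 1-bit.
double: tangent at (16, 11): λ = (3·16² + 13)/(2·11) ≡ 22/22. 22⁻¹ ≡ 22 (mod 23) since 22·22 = 484 ≡ 1, so λ ≡ 22·22 ≡ 1.
  x = λ² - 16 - 16 = 1 - 32 ≡ 15; y = λ·(16 - 15) - 11 ≡ 13. → (15, 13)
double: tangent at (15, 13): λ = (3·15² + 13)/(2·13) ≡ 21/3. 3⁻¹ ≡ 8 (mod 23), so λ ≡ 21·8 ≡ 7.
  x = λ² - 15 - 15 = 49 - 30 ≡ 19; y = λ·(15 - 19) - 13 ≡ 5. → (19, 5)
add G: (19, 5) + (16, 11). λ = (11 - 5)/(16 - 19) ≡ 6/20 mod 23. 20⁻¹ ≡ 15 (mod 23) since 20·15 = 300 ≡ 1, so λ ≡ 21.
  x = λ² - 19 - 16 = 441 - 35 ≡ 15; y = λ·(19 - 15) - 5 ≡ 10. → (15, 10)
double: tangent at (15, 10): λ = (3·15² + 13)/(2·10) ≡ 21/20. 20⁻¹ ≡ 15 (mod 23), so λ ≡ 21·15 ≡ 16.
  x = λ² - 15 - 15 = 256 - 30 ≡ 19; y = λ·(15 - 19) - 10 ≡ 18. → (19, 18)

(19, 18)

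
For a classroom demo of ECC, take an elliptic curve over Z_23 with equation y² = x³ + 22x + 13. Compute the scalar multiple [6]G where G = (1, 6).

(1, 6)

Double-and-add on 6 = (110)₂. Start with G = (1, 6) for the leading 1-bit.
double: tangent at (1, 6): λ = (3·1² + 22)/(2·6) ≡ 2/12. 12⁻¹ ≡ 2 (mod 23), so λ ≡ 2·2 ≡ 4.
  x = λ² - 1 - 1 = 16 - 2 ≡ 14; y = λ·(1 - 14) - 6 ≡ 11. → (14, 11)
add G: (14, 11) + (1, 6). λ = (6 - 11)/(1 - 14) ≡ 18/10 mod 23. 10⁻¹ ≡ 7 (mod 23) since 10·7 = 70 ≡ 1, so λ ≡ 11.
  x = λ² - 14 - 1 = 121 - 15 ≡ 14; y = λ·(14 - 14) - 11 ≡ 12. → (14, 12)
double: tangent at (14, 12): λ = (3·14² + 22)/(2·12) ≡ 12/1. 1⁻¹ ≡ 1 (mod 23), so λ ≡ 12·1 ≡ 12.
  x = λ² - 14 - 14 = 144 - 28 ≡ 1; y = λ·(14 - 1) - 12 ≡ 6. → (1, 6)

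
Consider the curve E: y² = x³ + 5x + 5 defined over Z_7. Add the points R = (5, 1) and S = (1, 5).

(2, 3)

(5, 1) + (1, 5). λ = (5 - 1)/(1 - 5) ≡ 4/3 mod 7. 3⁻¹ ≡ 5 (mod 7) since 3·5 = 15 ≡ 1, so λ ≡ 6.
  x = λ² - 5 - 1 = 36 - 6 ≡ 2; y = λ·(5 - 2) - 1 ≡ 3. → (2, 3)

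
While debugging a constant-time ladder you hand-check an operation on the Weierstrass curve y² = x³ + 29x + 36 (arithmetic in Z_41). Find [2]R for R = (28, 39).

tangent at (28, 39): λ = (3·28² + 29)/(2·39) ≡ 3/37. 37⁻¹ ≡ 10 (mod 41), so λ ≡ 3·10 ≡ 30.
  x = λ² - 28 - 28 = 900 - 56 ≡ 24; y = λ·(28 - 24) - 39 ≡ 40. → (24, 40)

(24, 40)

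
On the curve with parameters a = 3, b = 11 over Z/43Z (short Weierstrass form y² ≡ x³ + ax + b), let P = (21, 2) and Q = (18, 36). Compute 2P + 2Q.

(10, 3)

First 2P:
Repeated addition: build up to 2P.
2P: tangent at (21, 2): λ = (3·21² + 3)/(2·2) ≡ 36/4. 4⁻¹ ≡ 11 (mod 43) since 4·11 = 44 ≡ 1, so λ ≡ 36·11 ≡ 9.
  x = λ² - 21 - 21 = 81 - 42 ≡ 39; y = λ·(21 - 39) - 2 ≡ 8. → (39, 8)
2P = (39, 8).
Next 2Q:
Repeated addition: build up to 2Q.
2Q: tangent at (18, 36): λ = (3·18² + 3)/(2·36) ≡ 29/29. 29⁻¹ ≡ 3 (mod 43), so λ ≡ 29·3 ≡ 1.
  x = λ² - 18 - 18 = 1 - 36 ≡ 8; y = λ·(18 - 8) - 36 ≡ 17. → (8, 17)
2Q = (8, 17).
Finally 2P + 2Q:
(39, 8) + (8, 17). λ = (17 - 8)/(8 - 39) ≡ 9/12 mod 43. 12⁻¹ ≡ 18 (mod 43), so λ ≡ 33.
  x = λ² - 39 - 8 = 1089 - 47 ≡ 10; y = λ·(39 - 10) - 8 ≡ 3. → (10, 3)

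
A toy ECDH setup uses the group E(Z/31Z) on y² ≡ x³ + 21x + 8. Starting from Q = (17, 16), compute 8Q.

Double-and-add on 8 = (1000)₂. Start with Q = (17, 16) for the leading 1-bit.
double: tangent at (17, 16): λ = (3·17² + 21)/(2·16) ≡ 20/1. 1⁻¹ ≡ 1 (mod 31) since 1·1 = 1 ≡ 1, so λ ≡ 20·1 ≡ 20.
  x = λ² - 17 - 17 = 400 - 34 ≡ 25; y = λ·(17 - 25) - 16 ≡ 10. → (25, 10)
double: tangent at (25, 10): λ = (3·25² + 21)/(2·10) ≡ 5/20. 20⁻¹ ≡ 14 (mod 31), so λ ≡ 5·14 ≡ 8.
  x = λ² - 25 - 25 = 64 - 50 ≡ 14; y = λ·(25 - 14) - 10 ≡ 16. → (14, 16)
double: tangent at (14, 16): λ = (3·14² + 21)/(2·16) ≡ 20/1. 1⁻¹ ≡ 1 (mod 31) since 1·1 = 1 ≡ 1, so λ ≡ 20·1 ≡ 20.
  x = λ² - 14 - 14 = 400 - 28 ≡ 0; y = λ·(14 - 0) - 16 ≡ 16. → (0, 16)

(0, 16)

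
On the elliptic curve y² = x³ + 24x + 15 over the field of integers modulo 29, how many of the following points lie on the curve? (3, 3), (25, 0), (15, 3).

(3, 3): 3² ≡ 9, rhs ≡ 27 → off.
(25, 0): 0² ≡ 0, rhs ≡ 0 → on.
(15, 3): 3² ≡ 9, rhs ≡ 9 → on.

2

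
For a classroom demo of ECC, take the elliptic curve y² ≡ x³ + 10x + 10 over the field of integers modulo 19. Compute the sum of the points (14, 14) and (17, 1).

(11, 11)

(14, 14) + (17, 1). λ = (1 - 14)/(17 - 14) ≡ 6/3 mod 19. 3⁻¹ ≡ 13 (mod 19) since 3·13 = 39 ≡ 1, so λ ≡ 2.
  x = λ² - 14 - 17 = 4 - 31 ≡ 11; y = λ·(14 - 11) - 14 ≡ 11. → (11, 11)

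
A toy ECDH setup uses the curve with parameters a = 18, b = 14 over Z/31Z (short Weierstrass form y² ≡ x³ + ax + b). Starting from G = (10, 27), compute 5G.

(26, 4)

Double-and-add on 5 = (101)₂. Start with G = (10, 27) for the leading 1-bit.
double: tangent at (10, 27): λ = (3·10² + 18)/(2·27) ≡ 8/23. 23⁻¹ ≡ 27 (mod 31), so λ ≡ 8·27 ≡ 30.
  x = λ² - 10 - 10 = 900 - 20 ≡ 12; y = λ·(10 - 12) - 27 ≡ 6. → (12, 6)
double: tangent at (12, 6): λ = (3·12² + 18)/(2·6) ≡ 16/12. 12⁻¹ ≡ 13 (mod 31), so λ ≡ 16·13 ≡ 22.
  x = λ² - 12 - 12 = 484 - 24 ≡ 26; y = λ·(12 - 26) - 6 ≡ 27. → (26, 27)
add G: (26, 27) + (10, 27). λ = (27 - 27)/(10 - 26) ≡ 0/15 mod 31. 15⁻¹ ≡ 29 (mod 31) since 15·29 = 435 ≡ 1, so λ ≡ 0.
  x = λ² - 26 - 10 = 0 - 36 ≡ 26; y = λ·(26 - 26) - 27 ≡ 4. → (26, 4)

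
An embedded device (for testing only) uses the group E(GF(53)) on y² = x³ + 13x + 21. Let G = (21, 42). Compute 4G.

Repeated addition: build up to 4G.
2G: tangent at (21, 42): λ = (3·21² + 13)/(2·42) ≡ 11/31. 31⁻¹ ≡ 12 (mod 53) since 31·12 = 372 ≡ 1, so λ ≡ 11·12 ≡ 26.
  x = λ² - 21 - 21 = 676 - 42 ≡ 51; y = λ·(21 - 51) - 42 ≡ 26. → (51, 26)
3G: (51, 26) + (21, 42). λ = (42 - 26)/(21 - 51) ≡ 16/23 mod 53. 23⁻¹ ≡ 30 (mod 53), so λ ≡ 3.
  x = λ² - 51 - 21 = 9 - 72 ≡ 43; y = λ·(51 - 43) - 26 ≡ 51. → (43, 51)
4G: (43, 51) + (21, 42). λ = (42 - 51)/(21 - 43) ≡ 44/31 mod 53. 31⁻¹ ≡ 12 (mod 53), so λ ≡ 51.
  x = λ² - 43 - 21 = 2601 - 64 ≡ 46; y = λ·(43 - 46) - 51 ≡ 8. → (46, 8)

(46, 8)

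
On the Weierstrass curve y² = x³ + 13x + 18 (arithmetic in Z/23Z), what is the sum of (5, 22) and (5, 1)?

The two points share x = 5 and their y-coordinates satisfy 22 + 1 ≡ 0 (mod 23), so they are inverses. Their sum is O.

O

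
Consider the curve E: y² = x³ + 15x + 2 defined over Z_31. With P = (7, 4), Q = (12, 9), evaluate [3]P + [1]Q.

First 3P:
Repeated addition: build up to 3P.
2P: tangent at (7, 4): λ = (3·7² + 15)/(2·4) ≡ 7/8. 8⁻¹ ≡ 4 (mod 31), so λ ≡ 7·4 ≡ 28.
  x = λ² - 7 - 7 = 784 - 14 ≡ 26; y = λ·(7 - 26) - 4 ≡ 22. → (26, 22)
3P: (26, 22) + (7, 4). λ = (4 - 22)/(7 - 26) ≡ 13/12 mod 31. 12⁻¹ ≡ 13 (mod 31) since 12·13 = 156 ≡ 1, so λ ≡ 14.
  x = λ² - 26 - 7 = 196 - 33 ≡ 8; y = λ·(26 - 8) - 22 ≡ 13. → (8, 13)
3P = (8, 13).
Finally 3P + Q:
(8, 13) + (12, 9). λ = (9 - 13)/(12 - 8) ≡ 27/4 mod 31. 4⁻¹ ≡ 8 (mod 31), so λ ≡ 30.
  x = λ² - 8 - 12 = 900 - 20 ≡ 12; y = λ·(8 - 12) - 13 ≡ 22. → (12, 22)

(12, 22)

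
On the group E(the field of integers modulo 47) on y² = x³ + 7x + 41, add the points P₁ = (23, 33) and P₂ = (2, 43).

(23, 33) + (2, 43). λ = (43 - 33)/(2 - 23) ≡ 10/26 mod 47. 26⁻¹ ≡ 38 (mod 47), so λ ≡ 4.
  x = λ² - 23 - 2 = 16 - 25 ≡ 38; y = λ·(23 - 38) - 33 ≡ 1. → (38, 1)

(38, 1)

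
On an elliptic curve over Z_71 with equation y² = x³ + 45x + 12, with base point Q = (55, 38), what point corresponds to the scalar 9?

Repeated addition: build up to 9Q.
2Q: tangent at (55, 38): λ = (3·55² + 45)/(2·38) ≡ 32/5. 5⁻¹ ≡ 57 (mod 71) since 5·57 = 285 ≡ 1, so λ ≡ 32·57 ≡ 49.
  x = λ² - 55 - 55 = 2401 - 110 ≡ 19; y = λ·(55 - 19) - 38 ≡ 22. → (19, 22)
3Q: (19, 22) + (55, 38). λ = (38 - 22)/(55 - 19) ≡ 16/36 mod 71. 36⁻¹ ≡ 2 (mod 71), so λ ≡ 32.
  x = λ² - 19 - 55 = 1024 - 74 ≡ 27; y = λ·(19 - 27) - 22 ≡ 6. → (27, 6)
4Q: (27, 6) + (55, 38). λ = (38 - 6)/(55 - 27) ≡ 32/28 mod 71. 28⁻¹ ≡ 33 (mod 71) since 28·33 = 924 ≡ 1, so λ ≡ 62.
  x = λ² - 27 - 55 = 3844 - 82 ≡ 70; y = λ·(27 - 70) - 6 ≡ 26. → (70, 26)
5Q: (70, 26) + (55, 38). λ = (38 - 26)/(55 - 70) ≡ 12/56 mod 71. 56⁻¹ ≡ 52 (mod 71) since 56·52 = 2912 ≡ 1, so λ ≡ 56.
  x = λ² - 70 - 55 = 3136 - 125 ≡ 29; y = λ·(70 - 29) - 26 ≡ 69. → (29, 69)
6Q: (29, 69) + (55, 38). λ = (38 - 69)/(55 - 29) ≡ 40/26 mod 71. 26⁻¹ ≡ 41 (mod 71) since 26·41 = 1066 ≡ 1, so λ ≡ 7.
  x = λ² - 29 - 55 = 49 - 84 ≡ 36; y = λ·(29 - 36) - 69 ≡ 24. → (36, 24)
7Q: (36, 24) + (55, 38). λ = (38 - 24)/(55 - 36) ≡ 14/19 mod 71. 19⁻¹ ≡ 15 (mod 71) since 19·15 = 285 ≡ 1, so λ ≡ 68.
  x = λ² - 36 - 55 = 4624 - 91 ≡ 60; y = λ·(36 - 60) - 24 ≡ 48. → (60, 48)
8Q: (60, 48) + (55, 38). λ = (38 - 48)/(55 - 60) ≡ 61/66 mod 71. 66⁻¹ ≡ 14 (mod 71) since 66·14 = 924 ≡ 1, so λ ≡ 2.
  x = λ² - 60 - 55 = 4 - 115 ≡ 31; y = λ·(60 - 31) - 48 ≡ 10. → (31, 10)
9Q: (31, 10) + (55, 38). λ = (38 - 10)/(55 - 31) ≡ 28/24 mod 71. 24⁻¹ ≡ 3 (mod 71), so λ ≡ 13.
  x = λ² - 31 - 55 = 169 - 86 ≡ 12; y = λ·(31 - 12) - 10 ≡ 24. → (12, 24)

(12, 24)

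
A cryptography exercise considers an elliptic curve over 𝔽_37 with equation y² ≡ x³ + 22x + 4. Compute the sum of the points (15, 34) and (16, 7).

(15, 34) + (16, 7). λ = (7 - 34)/(16 - 15) ≡ 10/1 mod 37. 1⁻¹ ≡ 1 (mod 37), so λ ≡ 10.
  x = λ² - 15 - 16 = 100 - 31 ≡ 32; y = λ·(15 - 32) - 34 ≡ 18. → (32, 18)

(32, 18)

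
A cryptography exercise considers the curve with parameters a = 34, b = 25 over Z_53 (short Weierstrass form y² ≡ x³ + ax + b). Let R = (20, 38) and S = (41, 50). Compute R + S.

(20, 38) + (41, 50). λ = (50 - 38)/(41 - 20) ≡ 12/21 mod 53. 21⁻¹ ≡ 48 (mod 53), so λ ≡ 46.
  x = λ² - 20 - 41 = 2116 - 61 ≡ 41; y = λ·(20 - 41) - 38 ≡ 3. → (41, 3)

(41, 3)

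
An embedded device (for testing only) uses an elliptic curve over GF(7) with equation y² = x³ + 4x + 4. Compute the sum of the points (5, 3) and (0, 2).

(4, 0)

(5, 3) + (0, 2). λ = (2 - 3)/(0 - 5) ≡ 6/2 mod 7. 2⁻¹ ≡ 4 (mod 7) since 2·4 = 8 ≡ 1, so λ ≡ 3.
  x = λ² - 5 - 0 = 9 - 5 ≡ 4; y = λ·(5 - 4) - 3 ≡ 0. → (4, 0)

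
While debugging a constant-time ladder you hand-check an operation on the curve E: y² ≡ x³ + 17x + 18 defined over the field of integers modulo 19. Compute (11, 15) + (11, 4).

O

The two points share x = 11 and their y-coordinates satisfy 15 + 4 ≡ 0 (mod 19), so they are inverses. Their sum is O.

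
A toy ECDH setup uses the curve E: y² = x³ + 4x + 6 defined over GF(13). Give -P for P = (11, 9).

-(11, 9) = (11, -9 mod 13) = (11, 4).

(11, 4)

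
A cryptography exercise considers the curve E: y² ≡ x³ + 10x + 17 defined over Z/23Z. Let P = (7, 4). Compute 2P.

(15, 0)

tangent at (7, 4): λ = (3·7² + 10)/(2·4) ≡ 19/8. 8⁻¹ ≡ 3 (mod 23) since 8·3 = 24 ≡ 1, so λ ≡ 19·3 ≡ 11.
  x = λ² - 7 - 7 = 121 - 14 ≡ 15; y = λ·(7 - 15) - 4 ≡ 0. → (15, 0)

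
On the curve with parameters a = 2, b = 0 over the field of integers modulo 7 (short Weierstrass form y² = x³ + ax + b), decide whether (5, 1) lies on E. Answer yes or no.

y² = 1² ≡ 1; x³ + 2x + 0 = 135 ≡ 2 (mod 7). 1 ≠ 2.

no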